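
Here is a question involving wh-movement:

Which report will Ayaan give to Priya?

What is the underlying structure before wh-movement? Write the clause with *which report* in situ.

Ayaan will give which report to Priya.

'which report' functions as the direct object of 'give'. Wh-movement fronts it, leaving a gap right after 'give':
Which report will Ayaan give ___ to Priya?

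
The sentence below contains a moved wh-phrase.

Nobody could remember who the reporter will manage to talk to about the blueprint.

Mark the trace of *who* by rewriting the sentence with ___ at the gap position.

Underlying clause: The reporter will manage to talk to who about the blueprint.
The filler 'who' is interpreted as the object of the preposition 'to'. The gap is right after 'to'.

Nobody could remember who the reporter will manage to talk to ___ about the blueprint.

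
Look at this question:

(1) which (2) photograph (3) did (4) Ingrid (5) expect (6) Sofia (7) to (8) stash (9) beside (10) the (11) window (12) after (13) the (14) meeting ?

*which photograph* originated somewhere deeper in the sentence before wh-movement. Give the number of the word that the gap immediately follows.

Pre-movement form: Ingrid did expect Sofia to stash which photograph beside the window after the meeting.
'which photograph' is the direct object of 'stash'. Fronting leaves a gap immediately after 'stash':
Which photograph did Ingrid expect Sofia to stash ___ beside the window after the meeting?
'stash' is word 8.

8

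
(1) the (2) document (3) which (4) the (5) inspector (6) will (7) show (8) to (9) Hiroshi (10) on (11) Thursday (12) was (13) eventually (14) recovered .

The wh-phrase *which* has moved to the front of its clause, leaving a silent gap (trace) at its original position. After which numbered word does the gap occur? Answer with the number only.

The filler 'which' is interpreted as the direct object of 'show'. Fronting leaves a gap immediately after 'show':
The document which the inspector will show ___ to Hiroshi on Thursday was eventually recovered.
'show' is word 7.

7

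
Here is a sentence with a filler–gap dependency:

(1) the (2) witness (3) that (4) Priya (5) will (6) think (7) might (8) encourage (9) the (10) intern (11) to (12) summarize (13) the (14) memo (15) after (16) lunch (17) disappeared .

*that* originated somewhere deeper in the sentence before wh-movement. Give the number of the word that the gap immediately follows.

'that' functions as the subject of the clause embedded under 'think'. Fronting leaves a gap immediately after 'think':
The witness that Priya will think ___ might encourage the intern to summarize the memo after lunch disappeared.
'think' is word 6.

6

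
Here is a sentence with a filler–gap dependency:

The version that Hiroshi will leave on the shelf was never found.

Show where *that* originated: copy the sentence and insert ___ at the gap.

The version that Hiroshi will leave ___ on the shelf was never found.

The filler 'that' is interpreted as the direct object of 'leave'. The gap is right after 'leave'.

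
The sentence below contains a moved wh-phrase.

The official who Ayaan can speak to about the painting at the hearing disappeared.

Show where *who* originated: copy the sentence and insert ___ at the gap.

The official who Ayaan can speak to ___ about the painting at the hearing disappeared.

The filler 'who' is interpreted as the object of the preposition 'to'. The gap is right after 'to'.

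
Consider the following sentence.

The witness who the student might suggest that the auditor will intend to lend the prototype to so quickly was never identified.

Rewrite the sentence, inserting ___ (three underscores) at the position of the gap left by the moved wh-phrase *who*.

'who' functions as the object of the preposition 'to' (recipient of 'lend'). The gap is right after 'to'.

The witness who the student might suggest that the auditor will intend to lend the prototype to ___ so quickly was never identified.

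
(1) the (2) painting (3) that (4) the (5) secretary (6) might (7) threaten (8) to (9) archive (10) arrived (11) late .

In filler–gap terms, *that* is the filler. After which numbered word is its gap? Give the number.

9

'that' is the direct object of 'archive'. Wh-movement fronts it, leaving a gap right after 'archive':
The painting that the secretary might threaten to archive ___ arrived late.
'archive' is word 9.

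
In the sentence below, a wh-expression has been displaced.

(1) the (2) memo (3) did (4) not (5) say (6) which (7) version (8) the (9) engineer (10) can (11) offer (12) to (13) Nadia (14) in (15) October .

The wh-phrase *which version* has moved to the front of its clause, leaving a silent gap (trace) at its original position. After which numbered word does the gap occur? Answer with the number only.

Before movement: The engineer can offer which version to Nadia in October.
'which version' is the direct object of 'offer'. Fronting leaves a gap immediately after 'offer':
The memo did not say which version the engineer can offer ___ to Nadia in October.
'offer' is word 11.

11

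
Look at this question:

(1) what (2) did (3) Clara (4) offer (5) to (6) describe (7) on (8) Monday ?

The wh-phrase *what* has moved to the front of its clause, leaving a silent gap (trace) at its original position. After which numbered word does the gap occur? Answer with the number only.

Before movement: Clara did offer to describe what on Monday.
'what' is the direct object of 'describe'. Wh-movement fronts it, leaving a gap right after 'describe':
What did Clara offer to describe ___ on Monday?
'describe' is word 6.

6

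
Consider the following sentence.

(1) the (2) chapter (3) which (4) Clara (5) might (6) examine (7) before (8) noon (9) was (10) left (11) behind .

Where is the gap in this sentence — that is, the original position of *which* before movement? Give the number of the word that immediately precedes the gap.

'which' is the direct object of 'examine'. Fronting leaves a gap immediately after 'examine':
The chapter which Clara might examine ___ before noon was left behind.
'examine' is word 6.

6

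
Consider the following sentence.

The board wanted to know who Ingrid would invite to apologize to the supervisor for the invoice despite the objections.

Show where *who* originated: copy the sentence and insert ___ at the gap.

The board wanted to know who Ingrid would invite ___ to apologize to the supervisor for the invoice despite the objections.

Underlying clause: Ingrid would invite who to apologize to the supervisor for the invoice despite the objections.
'who' is the direct object of 'invite'. The gap is right after 'invite'.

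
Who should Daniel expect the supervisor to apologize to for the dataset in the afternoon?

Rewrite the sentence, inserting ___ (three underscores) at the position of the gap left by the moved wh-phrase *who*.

Who should Daniel expect the supervisor to apologize to ___ for the dataset in the afternoon?

Before movement: Daniel should expect the supervisor to apologize to who for the dataset in the afternoon.
'who' functions as the object of the preposition 'to'. The gap is right after 'to'.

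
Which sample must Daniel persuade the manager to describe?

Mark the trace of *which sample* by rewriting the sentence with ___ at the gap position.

Underlying clause: Daniel must persuade the manager to describe which sample.
The filler 'which sample' is interpreted as the direct object of 'describe'. The gap is right after 'describe'.

Which sample must Daniel persuade the manager to describe ___?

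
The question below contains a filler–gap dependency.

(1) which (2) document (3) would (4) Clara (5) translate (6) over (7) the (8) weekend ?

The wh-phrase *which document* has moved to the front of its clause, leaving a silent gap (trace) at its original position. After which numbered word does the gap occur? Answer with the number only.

Before movement: Clara would translate which document over the weekend.
The filler 'which document' is interpreted as the direct object of 'translate'. Wh-movement fronts it, leaving a gap right after 'translate':
Which document would Clara translate ___ over the weekend?
'translate' is word 5.

5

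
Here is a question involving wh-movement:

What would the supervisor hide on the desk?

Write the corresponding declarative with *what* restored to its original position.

The supervisor would hide what on the desk.

The filler 'what' is interpreted as the direct object of 'hide'. It moves to the left edge, and the trace sits right after 'hide':
What would the supervisor hide ___ on the desk?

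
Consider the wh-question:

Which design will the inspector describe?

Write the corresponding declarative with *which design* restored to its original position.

The inspector will describe which design.

'which design' is the direct object of 'describe'. Wh-movement fronts it, leaving a gap right after 'describe':
Which design will the inspector describe ___?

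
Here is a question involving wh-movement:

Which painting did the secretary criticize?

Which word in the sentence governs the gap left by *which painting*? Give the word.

criticize

Underlying clause: The secretary did criticize which painting.
The filler 'which painting' is interpreted as the direct object of 'criticize'. Wh-movement fronts it, leaving a gap right after 'criticize':
Which painting did the secretary criticize ___?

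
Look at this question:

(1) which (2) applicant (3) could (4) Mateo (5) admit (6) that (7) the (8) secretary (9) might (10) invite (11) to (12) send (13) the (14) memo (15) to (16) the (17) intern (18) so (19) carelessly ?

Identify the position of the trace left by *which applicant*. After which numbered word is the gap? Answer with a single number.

Underlying clause: Mateo could admit that the secretary might invite which applicant to send the memo to the intern so carelessly.
'which applicant' functions as the direct object of 'invite'. Wh-movement fronts it, leaving a gap right after 'invite':
Which applicant could Mateo admit that the secretary might invite ___ to send the memo to the intern so carelessly?
'invite' is word 10.

10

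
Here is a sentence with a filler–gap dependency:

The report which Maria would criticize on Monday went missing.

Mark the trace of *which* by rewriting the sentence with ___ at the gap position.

The report which Maria would criticize ___ on Monday went missing.

'which' functions as the direct object of 'criticize'. The gap is right after 'criticize'.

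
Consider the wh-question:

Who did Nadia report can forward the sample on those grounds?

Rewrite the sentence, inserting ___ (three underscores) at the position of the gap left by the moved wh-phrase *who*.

Underlying clause: Nadia did report who can forward the sample on those grounds.
'who' functions as the subject of the clause embedded under 'report'. The gap is right after 'report'.

Who did Nadia report ___ can forward the sample on those grounds?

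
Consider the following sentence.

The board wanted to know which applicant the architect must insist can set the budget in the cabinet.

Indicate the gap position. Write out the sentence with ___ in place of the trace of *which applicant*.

The board wanted to know which applicant the architect must insist ___ can set the budget in the cabinet.

Pre-movement form: The architect must insist which applicant can set the budget in the cabinet.
The filler 'which applicant' is interpreted as the subject of the clause embedded under 'insist'. The gap is right after 'insist'.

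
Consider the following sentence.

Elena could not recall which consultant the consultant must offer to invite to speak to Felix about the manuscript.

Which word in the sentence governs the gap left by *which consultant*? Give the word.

In situ: The consultant must offer to invite which consultant to speak to Felix about the manuscript.
The filler 'which consultant' is interpreted as the direct object of 'invite'. Wh-movement fronts it, leaving a gap right after 'invite':
Elena could not recall which consultant the consultant must offer to invite ___ to speak to Felix about the manuscript.

invite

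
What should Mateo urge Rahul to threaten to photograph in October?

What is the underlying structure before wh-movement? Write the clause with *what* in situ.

The filler 'what' is interpreted as the direct object of 'photograph'. It moves to the left edge, and the trace sits right after 'photograph':
What should Mateo urge Rahul to threaten to photograph ___ in October?

Mateo should urge Rahul to threaten to photograph what in October.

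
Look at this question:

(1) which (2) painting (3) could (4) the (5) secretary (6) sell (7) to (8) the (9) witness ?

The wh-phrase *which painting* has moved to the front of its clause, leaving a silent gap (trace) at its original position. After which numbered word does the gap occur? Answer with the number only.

In situ: The secretary could sell which painting to the witness.
'which painting' is the direct object of 'sell'. Fronting leaves a gap immediately after 'sell':
Which painting could the secretary sell ___ to the witness?
'sell' is word 6.

6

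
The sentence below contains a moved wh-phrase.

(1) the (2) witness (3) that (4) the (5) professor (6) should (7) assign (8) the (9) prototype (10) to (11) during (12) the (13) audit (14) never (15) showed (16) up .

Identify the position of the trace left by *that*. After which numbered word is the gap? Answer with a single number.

10

The filler 'that' is interpreted as the object of the preposition 'to' (recipient of 'assign'). It moves to the left edge, and the trace sits right after 'to':
The witness that the professor should assign the prototype to ___ during the audit never showed up.
'to' is word 10.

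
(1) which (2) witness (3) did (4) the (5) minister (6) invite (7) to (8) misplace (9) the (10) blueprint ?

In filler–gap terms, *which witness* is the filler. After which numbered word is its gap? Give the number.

6

In situ: The minister did invite which witness to misplace the blueprint.
'which witness' is the direct object of 'invite'. Fronting leaves a gap immediately after 'invite':
Which witness did the minister invite ___ to misplace the blueprint?
'invite' is word 6.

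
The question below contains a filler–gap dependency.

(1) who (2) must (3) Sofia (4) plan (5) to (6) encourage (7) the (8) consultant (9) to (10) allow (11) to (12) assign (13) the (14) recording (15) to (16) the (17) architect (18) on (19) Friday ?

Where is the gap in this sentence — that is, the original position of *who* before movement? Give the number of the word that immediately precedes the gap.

10

Pre-movement form: Sofia must plan to encourage the consultant to allow who to assign the recording to the architect on Friday.
The filler 'who' is interpreted as the direct object of 'allow'. Fronting leaves a gap immediately after 'allow':
Who must Sofia plan to encourage the consultant to allow ___ to assign the recording to the architect on Friday?
'allow' is word 10.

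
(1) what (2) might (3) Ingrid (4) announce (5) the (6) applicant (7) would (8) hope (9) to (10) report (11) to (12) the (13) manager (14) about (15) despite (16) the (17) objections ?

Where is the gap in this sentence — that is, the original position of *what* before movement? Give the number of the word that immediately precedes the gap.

14

Pre-movement form: Ingrid might announce the applicant would hope to report to the manager about what despite the objections.
The filler 'what' is interpreted as the object of the preposition 'about'. Wh-movement fronts it, leaving a gap right after 'about':
What might Ingrid announce the applicant would hope to report to the manager about ___ despite the objections?
'about' is word 14.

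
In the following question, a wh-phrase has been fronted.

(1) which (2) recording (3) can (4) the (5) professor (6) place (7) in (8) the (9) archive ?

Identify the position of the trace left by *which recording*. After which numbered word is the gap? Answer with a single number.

6

Pre-movement form: The professor can place which recording in the archive.
The filler 'which recording' is interpreted as the direct object of 'place'. Fronting leaves a gap immediately after 'place':
Which recording can the professor place ___ in the archive?
'place' is word 6.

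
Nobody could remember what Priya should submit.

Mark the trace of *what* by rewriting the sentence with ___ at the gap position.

Nobody could remember what Priya should submit ___.

In situ: Priya should submit what.
'what' is the direct object of 'submit'. The gap is right after 'submit'.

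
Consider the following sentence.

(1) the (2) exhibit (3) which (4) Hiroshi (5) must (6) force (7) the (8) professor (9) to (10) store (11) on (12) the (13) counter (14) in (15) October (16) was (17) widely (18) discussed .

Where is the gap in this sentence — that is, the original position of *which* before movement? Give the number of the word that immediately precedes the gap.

10

'which' functions as the direct object of 'store'. Fronting leaves a gap immediately after 'store':
The exhibit which Hiroshi must force the professor to store ___ on the counter in October was widely discussed.
'store' is word 10.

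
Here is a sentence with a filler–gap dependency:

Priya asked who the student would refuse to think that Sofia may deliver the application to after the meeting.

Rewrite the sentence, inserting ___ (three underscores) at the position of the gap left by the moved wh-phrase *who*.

In situ: The student would refuse to think that Sofia may deliver the application to who after the meeting.
The filler 'who' is interpreted as the object of the preposition 'to' (recipient of 'deliver'). The gap is right after 'to'.

Priya asked who the student would refuse to think that Sofia may deliver the application to ___ after the meeting.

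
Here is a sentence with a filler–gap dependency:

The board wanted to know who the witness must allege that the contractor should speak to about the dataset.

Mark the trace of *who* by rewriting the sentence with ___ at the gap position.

In situ: The witness must allege that the contractor should speak to who about the dataset.
The filler 'who' is interpreted as the object of the preposition 'to'. The gap is right after 'to'.

The board wanted to know who the witness must allege that the contractor should speak to ___ about the dataset.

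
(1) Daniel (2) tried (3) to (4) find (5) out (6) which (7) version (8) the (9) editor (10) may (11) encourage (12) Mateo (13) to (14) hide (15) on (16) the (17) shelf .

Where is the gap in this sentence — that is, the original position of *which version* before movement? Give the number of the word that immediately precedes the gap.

14

In situ: The editor may encourage Mateo to hide which version on the shelf.
'which version' is the direct object of 'hide'. It moves to the left edge, and the trace sits right after 'hide':
Daniel tried to find out which version the editor may encourage Mateo to hide ___ on the shelf.
'hide' is word 14.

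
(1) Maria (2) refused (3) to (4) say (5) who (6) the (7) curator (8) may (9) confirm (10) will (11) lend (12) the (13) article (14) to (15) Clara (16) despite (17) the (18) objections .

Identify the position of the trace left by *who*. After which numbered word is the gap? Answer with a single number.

Underlying clause: The curator may confirm who will lend the article to Clara despite the objections.
'who' is the subject of the clause embedded under 'confirm'. Fronting leaves a gap immediately after 'confirm':
Maria refused to say who the curator may confirm ___ will lend the article to Clara despite the objections.
'confirm' is word 9.

9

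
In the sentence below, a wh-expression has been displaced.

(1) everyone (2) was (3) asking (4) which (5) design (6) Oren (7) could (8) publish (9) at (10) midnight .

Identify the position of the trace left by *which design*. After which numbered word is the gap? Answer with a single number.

8

In situ: Oren could publish which design at midnight.
'which design' functions as the direct object of 'publish'. Wh-movement fronts it, leaving a gap right after 'publish':
Everyone was asking which design Oren could publish ___ at midnight.
'publish' is word 8.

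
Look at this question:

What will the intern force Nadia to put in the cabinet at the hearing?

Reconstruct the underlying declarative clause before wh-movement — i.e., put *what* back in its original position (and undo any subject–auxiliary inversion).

The filler 'what' is interpreted as the direct object of 'put'. It moves to the left edge, and the trace sits right after 'put':
What will the intern force Nadia to put ___ in the cabinet at the hearing?

The intern will force Nadia to put what in the cabinet at the hearing.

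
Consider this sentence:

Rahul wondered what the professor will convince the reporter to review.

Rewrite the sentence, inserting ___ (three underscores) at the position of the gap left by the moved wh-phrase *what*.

Rahul wondered what the professor will convince the reporter to review ___.

Pre-movement form: The professor will convince the reporter to review what.
'what' is the direct object of 'review'. The gap is right after 'review'.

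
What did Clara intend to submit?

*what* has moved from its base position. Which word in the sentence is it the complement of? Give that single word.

submit

In situ: Clara did intend to submit what.
'what' functions as the direct object of 'submit'. Fronting leaves a gap immediately after 'submit':
What did Clara intend to submit ___?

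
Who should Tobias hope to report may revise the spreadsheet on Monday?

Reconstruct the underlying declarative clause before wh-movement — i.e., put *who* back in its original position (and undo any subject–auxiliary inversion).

Tobias should hope to report who may revise the spreadsheet on Monday.

The filler 'who' is interpreted as the subject of the clause embedded under 'report'. Fronting leaves a gap immediately after 'report':
Who should Tobias hope to report ___ may revise the spreadsheet on Monday?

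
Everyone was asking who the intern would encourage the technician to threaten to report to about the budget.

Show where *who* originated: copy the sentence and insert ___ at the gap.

Before movement: The intern would encourage the technician to threaten to report to who about the budget.
The filler 'who' is interpreted as the object of the preposition 'to'. The gap is right after 'to'.

Everyone was asking who the intern would encourage the technician to threaten to report to ___ about the budget.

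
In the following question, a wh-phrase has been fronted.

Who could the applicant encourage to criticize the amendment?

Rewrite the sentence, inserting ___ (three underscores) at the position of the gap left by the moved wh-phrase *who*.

Underlying clause: The applicant could encourage who to criticize the amendment.
'who' is the direct object of 'encourage'. The gap is right after 'encourage'.

Who could the applicant encourage ___ to criticize the amendment?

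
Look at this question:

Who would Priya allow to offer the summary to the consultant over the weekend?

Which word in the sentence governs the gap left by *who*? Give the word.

allow

Before movement: Priya would allow who to offer the summary to the consultant over the weekend.
The filler 'who' is interpreted as the direct object of 'allow'. It moves to the left edge, and the trace sits right after 'allow':
Who would Priya allow ___ to offer the summary to the consultant over the weekend?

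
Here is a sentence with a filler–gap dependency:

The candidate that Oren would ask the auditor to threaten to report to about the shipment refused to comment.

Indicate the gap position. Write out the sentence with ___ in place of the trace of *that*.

'that' functions as the object of the preposition 'to'. The gap is right after 'to'.

The candidate that Oren would ask the auditor to threaten to report to ___ about the shipment refused to comment.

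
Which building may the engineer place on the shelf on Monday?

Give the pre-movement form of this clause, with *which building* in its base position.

'which building' functions as the direct object of 'place'. It moves to the left edge, and the trace sits right after 'place':
Which building may the engineer place ___ on the shelf on Monday?

The engineer may place which building on the shelf on Monday.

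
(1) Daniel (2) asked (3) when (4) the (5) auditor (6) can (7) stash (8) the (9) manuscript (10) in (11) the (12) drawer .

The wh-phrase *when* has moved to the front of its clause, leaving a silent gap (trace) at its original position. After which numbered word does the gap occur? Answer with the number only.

12

Underlying clause: The auditor can stash the manuscript in the drawer when.
The filler 'when' is interpreted as the temporal adjunct. Wh-movement fronts it, leaving a gap right after 'drawer':
Daniel asked when the auditor can stash the manuscript in the drawer ___.
'drawer' is word 12.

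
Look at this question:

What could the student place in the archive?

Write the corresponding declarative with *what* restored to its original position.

The student could place what in the archive.

'what' is the direct object of 'place'. Wh-movement fronts it, leaving a gap right after 'place':
What could the student place ___ in the archive?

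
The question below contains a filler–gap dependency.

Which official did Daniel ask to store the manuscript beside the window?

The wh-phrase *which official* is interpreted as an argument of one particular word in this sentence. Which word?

Pre-movement form: Daniel did ask which official to store the manuscript beside the window.
'which official' functions as the direct object of 'ask'. Fronting leaves a gap immediately after 'ask':
Which official did Daniel ask ___ to store the manuscript beside the window?

ask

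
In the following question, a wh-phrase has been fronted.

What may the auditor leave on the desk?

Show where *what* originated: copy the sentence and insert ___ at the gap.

Underlying clause: The auditor may leave what on the desk.
The filler 'what' is interpreted as the direct object of 'leave'. The gap is right after 'leave'.

What may the auditor leave ___ on the desk?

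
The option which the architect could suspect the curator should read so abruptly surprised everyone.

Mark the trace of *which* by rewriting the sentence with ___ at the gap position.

The filler 'which' is interpreted as the direct object of 'read'. The gap is right after 'read'.

The option which the architect could suspect the curator should read ___ so abruptly surprised everyone.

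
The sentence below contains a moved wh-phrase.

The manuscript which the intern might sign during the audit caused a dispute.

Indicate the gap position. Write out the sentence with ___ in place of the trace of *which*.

The manuscript which the intern might sign ___ during the audit caused a dispute.

'which' functions as the direct object of 'sign'. The gap is right after 'sign'.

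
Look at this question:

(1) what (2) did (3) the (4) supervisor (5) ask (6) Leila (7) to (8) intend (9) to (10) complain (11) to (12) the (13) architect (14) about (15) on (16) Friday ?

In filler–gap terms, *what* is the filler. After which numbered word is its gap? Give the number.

14

In situ: The supervisor did ask Leila to intend to complain to the architect about what on Friday.
'what' functions as the object of the preposition 'about'. Fronting leaves a gap immediately after 'about':
What did the supervisor ask Leila to intend to complain to the architect about ___ on Friday?
'about' is word 14.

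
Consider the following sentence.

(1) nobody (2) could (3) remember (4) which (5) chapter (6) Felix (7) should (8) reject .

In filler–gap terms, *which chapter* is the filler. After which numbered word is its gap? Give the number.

Underlying clause: Felix should reject which chapter.
The filler 'which chapter' is interpreted as the direct object of 'reject'. Wh-movement fronts it, leaving a gap right after 'reject':
Nobody could remember which chapter Felix should reject ___.
'reject' is word 8.

8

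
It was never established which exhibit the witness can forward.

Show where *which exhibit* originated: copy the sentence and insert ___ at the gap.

Before movement: The witness can forward which exhibit.
'which exhibit' functions as the direct object of 'forward'. The gap is right after 'forward'.

It was never established which exhibit the witness can forward ___.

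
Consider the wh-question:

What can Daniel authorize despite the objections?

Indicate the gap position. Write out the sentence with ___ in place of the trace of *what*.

What can Daniel authorize ___ despite the objections?

Underlying clause: Daniel can authorize what despite the objections.
'what' functions as the direct object of 'authorize'. The gap is right after 'authorize'.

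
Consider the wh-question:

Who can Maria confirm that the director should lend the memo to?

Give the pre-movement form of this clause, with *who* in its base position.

'who' functions as the object of the preposition 'to' (recipient of 'lend'). It moves to the left edge, and the trace sits right after 'to':
Who can Maria confirm that the director should lend the memo to ___?

Maria can confirm that the director should lend the memo to who.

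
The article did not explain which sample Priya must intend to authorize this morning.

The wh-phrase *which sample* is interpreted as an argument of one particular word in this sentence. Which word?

Before movement: Priya must intend to authorize which sample this morning.
The filler 'which sample' is interpreted as the direct object of 'authorize'. It moves to the left edge, and the trace sits right after 'authorize':
The article did not explain which sample Priya must intend to authorize ___ this morning.

authorize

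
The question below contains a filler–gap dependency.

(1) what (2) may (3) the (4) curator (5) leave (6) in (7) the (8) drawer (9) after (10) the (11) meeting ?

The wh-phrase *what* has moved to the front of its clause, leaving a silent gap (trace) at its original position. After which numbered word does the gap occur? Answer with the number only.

Pre-movement form: The curator may leave what in the drawer after the meeting.
'what' functions as the direct object of 'leave'. Wh-movement fronts it, leaving a gap right after 'leave':
What may the curator leave ___ in the drawer after the meeting?
'leave' is word 5.

5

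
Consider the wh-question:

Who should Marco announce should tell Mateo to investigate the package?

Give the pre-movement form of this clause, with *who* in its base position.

'who' functions as the subject of the clause embedded under 'announce'. It moves to the left edge, and the trace sits right after 'announce':
Who should Marco announce ___ should tell Mateo to investigate the package?

Marco should announce who should tell Mateo to investigate the package.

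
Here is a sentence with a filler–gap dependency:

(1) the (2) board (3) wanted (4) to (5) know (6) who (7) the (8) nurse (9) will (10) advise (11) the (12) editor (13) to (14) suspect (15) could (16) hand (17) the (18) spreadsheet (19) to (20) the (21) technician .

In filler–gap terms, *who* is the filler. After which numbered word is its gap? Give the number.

14

In situ: The nurse will advise the editor to suspect who could hand the spreadsheet to the technician.
'who' functions as the subject of the clause embedded under 'suspect'. It moves to the left edge, and the trace sits right after 'suspect':
The board wanted to know who the nurse will advise the editor to suspect ___ could hand the spreadsheet to the technician.
'suspect' is word 14.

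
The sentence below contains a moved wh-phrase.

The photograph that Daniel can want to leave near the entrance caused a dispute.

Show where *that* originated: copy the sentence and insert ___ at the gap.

The photograph that Daniel can want to leave ___ near the entrance caused a dispute.

'that' functions as the direct object of 'leave'. The gap is right after 'leave'.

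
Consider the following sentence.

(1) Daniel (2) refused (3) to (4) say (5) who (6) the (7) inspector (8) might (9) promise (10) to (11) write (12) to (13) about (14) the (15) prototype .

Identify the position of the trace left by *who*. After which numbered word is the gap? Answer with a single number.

In situ: The inspector might promise to write to who about the prototype.
The filler 'who' is interpreted as the object of the preposition 'to'. It moves to the left edge, and the trace sits right after 'to':
Daniel refused to say who the inspector might promise to write to ___ about the prototype.
'to' is word 12.

12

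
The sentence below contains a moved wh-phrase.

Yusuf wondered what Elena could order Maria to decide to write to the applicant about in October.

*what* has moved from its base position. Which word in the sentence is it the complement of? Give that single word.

about

Pre-movement form: Elena could order Maria to decide to write to the applicant about what in October.
The filler 'what' is interpreted as the object of the preposition 'about'. Wh-movement fronts it, leaving a gap right after 'about':
Yusuf wondered what Elena could order Maria to decide to write to the applicant about ___ in October.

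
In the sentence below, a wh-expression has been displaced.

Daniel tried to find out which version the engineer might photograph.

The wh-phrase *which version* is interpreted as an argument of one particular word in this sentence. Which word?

Underlying clause: The engineer might photograph which version.
'which version' functions as the direct object of 'photograph'. Fronting leaves a gap immediately after 'photograph':
Daniel tried to find out which version the engineer might photograph ___.

photograph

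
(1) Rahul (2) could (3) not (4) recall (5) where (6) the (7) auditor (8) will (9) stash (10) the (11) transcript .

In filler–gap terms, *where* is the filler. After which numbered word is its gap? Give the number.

11

Before movement: The auditor will stash the transcript where.
'where' functions as the locative complement of 'stash'. Fronting leaves a gap immediately after 'transcript':
Rahul could not recall where the auditor will stash the transcript ___.
'transcript' is word 11.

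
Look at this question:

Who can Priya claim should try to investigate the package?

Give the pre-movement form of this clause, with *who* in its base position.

Priya can claim who should try to investigate the package.

'who' is the subject of the clause embedded under 'claim'. It moves to the left edge, and the trace sits right after 'claim':
Who can Priya claim ___ should try to investigate the package?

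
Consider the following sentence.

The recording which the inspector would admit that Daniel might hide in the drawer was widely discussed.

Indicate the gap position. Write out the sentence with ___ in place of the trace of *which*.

The recording which the inspector would admit that Daniel might hide ___ in the drawer was widely discussed.

'which' functions as the direct object of 'hide'. The gap is right after 'hide'.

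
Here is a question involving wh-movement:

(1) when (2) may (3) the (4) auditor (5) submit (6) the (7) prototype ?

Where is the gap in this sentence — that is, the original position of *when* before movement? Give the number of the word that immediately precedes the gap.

In situ: The auditor may submit the prototype when.
'when' is the temporal adjunct. It moves to the left edge, and the trace sits right after 'prototype':
When may the auditor submit the prototype ___?
'prototype' is word 7.

7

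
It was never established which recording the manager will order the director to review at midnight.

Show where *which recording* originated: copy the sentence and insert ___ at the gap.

Before movement: The manager will order the director to review which recording at midnight.
'which recording' functions as the direct object of 'review'. The gap is right after 'review'.

It was never established which recording the manager will order the director to review ___ at midnight.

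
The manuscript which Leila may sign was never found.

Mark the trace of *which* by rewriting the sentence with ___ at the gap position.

'which' is the direct object of 'sign'. The gap is right after 'sign'.

The manuscript which Leila may sign ___ was never found.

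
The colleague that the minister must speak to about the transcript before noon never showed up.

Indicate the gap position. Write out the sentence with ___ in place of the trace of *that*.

'that' is the object of the preposition 'to'. The gap is right after 'to'.

The colleague that the minister must speak to ___ about the transcript before noon never showed up.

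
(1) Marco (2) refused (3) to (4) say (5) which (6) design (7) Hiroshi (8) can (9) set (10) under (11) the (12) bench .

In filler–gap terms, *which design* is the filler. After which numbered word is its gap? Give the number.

In situ: Hiroshi can set which design under the bench.
'which design' functions as the direct object of 'set'. Wh-movement fronts it, leaving a gap right after 'set':
Marco refused to say which design Hiroshi can set ___ under the bench.
'set' is word 9.

9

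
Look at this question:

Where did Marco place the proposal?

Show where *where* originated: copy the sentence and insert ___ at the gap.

Where did Marco place the proposal ___?

In situ: Marco did place the proposal where.
'where' is the locative complement of 'place'. The gap is right after 'proposal'.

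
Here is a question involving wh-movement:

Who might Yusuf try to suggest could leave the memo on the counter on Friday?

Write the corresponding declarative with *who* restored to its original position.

Yusuf might try to suggest who could leave the memo on the counter on Friday.

'who' functions as the subject of the clause embedded under 'suggest'. Wh-movement fronts it, leaving a gap right after 'suggest':
Who might Yusuf try to suggest ___ could leave the memo on the counter on Friday?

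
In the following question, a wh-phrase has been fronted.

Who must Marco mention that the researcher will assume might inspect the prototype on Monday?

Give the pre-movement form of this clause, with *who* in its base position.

Marco must mention that the researcher will assume who might inspect the prototype on Monday.

'who' functions as the subject of the clause embedded under 'assume'. It moves to the left edge, and the trace sits right after 'assume':
Who must Marco mention that the researcher will assume ___ might inspect the prototype on Monday?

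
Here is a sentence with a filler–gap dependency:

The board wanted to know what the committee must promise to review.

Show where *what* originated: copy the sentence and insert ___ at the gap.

The board wanted to know what the committee must promise to review ___.

In situ: The committee must promise to review what.
The filler 'what' is interpreted as the direct object of 'review'. The gap is right after 'review'.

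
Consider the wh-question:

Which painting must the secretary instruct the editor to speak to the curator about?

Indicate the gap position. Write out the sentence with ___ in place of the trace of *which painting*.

Which painting must the secretary instruct the editor to speak to the curator about ___?

Before movement: The secretary must instruct the editor to speak to the curator about which painting.
'which painting' functions as the object of the preposition 'about'. The gap is right after 'about'.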